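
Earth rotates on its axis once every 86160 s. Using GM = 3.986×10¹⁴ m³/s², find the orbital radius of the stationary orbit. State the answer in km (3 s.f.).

A synchronous orbit has period T, so by Kepler's third law a = (μT²/4π²)^(1/3).
μT²/4π² = 3.986×10¹⁴ × (8.616×10⁴)² / 39.48 = 7.495×10²² m³.
a = 4.216×10⁷ m = 42163 km.

r_sync ≈ 42200 km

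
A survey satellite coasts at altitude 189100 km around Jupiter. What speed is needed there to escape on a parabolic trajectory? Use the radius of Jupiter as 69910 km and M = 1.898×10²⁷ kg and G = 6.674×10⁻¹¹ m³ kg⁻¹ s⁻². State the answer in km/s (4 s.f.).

μ = GM = 6.674×10⁻¹¹ × 1.898×10²⁷ = 1.267×10¹⁷ m³/s².
r = 69910 + 189100 = 259010 km = 2.5901×10⁸ m.
Escape speed v_esc = √(2μ/r) = √(2 × 1.267×10¹⁷ / 2.590×10⁸) = √(9.781×10⁸) = 31280 m/s.
= 31.28 km/s.

v_esc ≈ 31.28 km/s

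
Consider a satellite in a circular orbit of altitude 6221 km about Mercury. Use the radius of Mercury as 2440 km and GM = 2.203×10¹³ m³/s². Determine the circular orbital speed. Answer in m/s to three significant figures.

r = 2440 + 6221 = 8661.0 km = 8.6610×10⁶ m.
For a circular orbit v = √(μ/r) = √(2.203×10¹³ / 8.661×10⁶) = √(2.544×10⁶) = 1595 m/s.

v ≈ 1590 m/s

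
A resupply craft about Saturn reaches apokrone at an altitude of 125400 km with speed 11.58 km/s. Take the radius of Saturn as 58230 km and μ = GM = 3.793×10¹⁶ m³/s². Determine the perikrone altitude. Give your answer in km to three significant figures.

perikrone altitude ≈ 30000 km

r_a = 58230 + 125400 = 1.8363×10⁵ km = 1.836×10⁸ m.
Specific energy ε = v²/2 − μ/r = -1.395×10⁸ J/kg, so a = −μ/(2ε) = 1.359×10⁸ m.
The apsides satisfy r_p + r_a = 2a, so the perikrone radius is 2a − r_a = 8.825×10⁷ m = 88253 km.
Perikrone altitude = 88253 − 58230 = 30023 km.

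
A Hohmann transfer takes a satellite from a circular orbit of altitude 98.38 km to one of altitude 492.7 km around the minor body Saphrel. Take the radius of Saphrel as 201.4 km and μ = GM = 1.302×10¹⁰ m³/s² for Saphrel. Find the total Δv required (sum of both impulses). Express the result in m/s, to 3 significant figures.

r₁ = 201.4 + 98.38 = 299.78 km = 2.9978×10⁵ m.
r₂ = 201.4 + 492.7 = 694.10 km = 6.9410×10⁵ m.
Transfer ellipse a_t = (r₁ + r₂)/2 = 4.969×10⁵ m.
At r₁: circular v_c1 = √(μ/r₁) = 208.4 m/s; transfer-periapsis v_p = √[μ(2/r₁ − 1/a_t)] = 246.3 m/s.
Δv₁ = v_p − v_c1 = 37.90 m/s.
At r₂: circular v_c2 = √(μ/r₂) = 137.0 m/s; transfer-apoapsis v_a = √[μ(2/r₂ − 1/a_t)] = 106.4 m/s.
Δv₂ = v_c2 − v_a = 30.58 m/s.
Total Δv = Δv₁ + Δv₂ = 68.48 m/s.

Δv_total ≈ 68.5 m/s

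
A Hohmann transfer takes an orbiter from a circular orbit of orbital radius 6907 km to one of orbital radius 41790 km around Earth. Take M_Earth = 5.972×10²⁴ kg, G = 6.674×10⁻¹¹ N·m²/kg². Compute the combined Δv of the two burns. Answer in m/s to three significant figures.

Δv_total ≈ 3800 m/s

μ = GM = 6.674×10⁻¹¹ × 5.972×10²⁴ = 3.986×10¹⁴ m³/s².
r₁ = 6907 km = 6.907×10⁶ m.
r₂ = 41790 km = 4.179×10⁷ m.
Transfer ellipse a_t = (r₁ + r₂)/2 = 2.435×10⁷ m.
At r₁: circular v_c1 = √(μ/r₁) = 7596 m/s; transfer-perigee v_p = √[μ(2/r₁ − 1/a_t)] = 9952 m/s.
Δv₁ = v_p − v_c1 = 2356 m/s.
At r₂: circular v_c2 = √(μ/r₂) = 3088 m/s; transfer-apogee v_a = √[μ(2/r₂ − 1/a_t)] = 1645 m/s.
Δv₂ = v_c2 − v_a = 1443 m/s.
Total Δv = Δv₁ + Δv₂ = 3799 m/s.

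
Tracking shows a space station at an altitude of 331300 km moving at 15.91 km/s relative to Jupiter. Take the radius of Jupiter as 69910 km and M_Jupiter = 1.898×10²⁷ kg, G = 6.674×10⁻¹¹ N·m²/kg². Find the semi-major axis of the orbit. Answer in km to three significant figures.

a ≈ 3.35×10⁵ km

μ = GM = 6.674×10⁻¹¹ × 1.898×10²⁷ = 1.267×10¹⁷ m³/s².
r = 69910 + 331300 = 4.0121×10⁵ km = 4.012×10⁸ m.
Specific orbital energy ε = v²/2 − μ/r = (15910)²/2 − 1.267×10¹⁷/4.012×10⁸ = -1.892×10⁸ J/kg.
Since ε = −μ/(2a), a = −μ/(2ε) = 3.348×10⁸ m = 3.3483×10⁵ km.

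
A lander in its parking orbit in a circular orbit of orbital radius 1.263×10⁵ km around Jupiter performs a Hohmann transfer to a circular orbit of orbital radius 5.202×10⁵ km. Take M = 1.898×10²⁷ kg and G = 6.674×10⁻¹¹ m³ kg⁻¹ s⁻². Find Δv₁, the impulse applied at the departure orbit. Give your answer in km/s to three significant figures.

μ = GM = 6.674×10⁻¹¹ × 1.898×10²⁷ = 1.267×10¹⁷ m³/s².
r₁ = 1.263×10⁵ km = 1.263×10⁸ m.
r₂ = 5.202×10⁵ km = 5.202×10⁸ m.
Transfer ellipse a_t = (r₁ + r₂)/2 = 3.232×10⁸ m.
At r₁: circular v_c1 = √(μ/r₁) = 31670 m/s; transfer-perijove v_p = √[μ(2/r₁ − 1/a_t)] = 40170 m/s.
Δv₁ = v_p − v_c1 = 8506 m/s.
= 8.506 km/s.

Δv ≈ 8.51 km/s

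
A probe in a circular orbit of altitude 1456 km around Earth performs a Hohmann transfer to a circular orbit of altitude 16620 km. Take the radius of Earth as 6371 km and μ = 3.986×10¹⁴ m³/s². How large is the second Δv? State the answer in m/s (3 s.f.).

r₁ = 6371 + 1456 = 7827.0 km = 7.8270×10⁶ m.
r₂ = 6371 + 16620 = 22991 km = 2.2991×10⁷ m.
Transfer ellipse a_t = (r₁ + r₂)/2 = 1.541×10⁷ m.
At r₁: circular v_c1 = √(μ/r₁) = 7136 m/s; transfer-perigee v_p = √[μ(2/r₁ − 1/a_t)] = 8717 m/s.
At r₂: circular v_c2 = √(μ/r₂) = 4164 m/s; transfer-apogee v_a = √[μ(2/r₂ − 1/a_t)] = 2968 m/s.
Δv₂ = v_c2 − v_a = 1196 m/s.

Δv ≈ 1200 m/s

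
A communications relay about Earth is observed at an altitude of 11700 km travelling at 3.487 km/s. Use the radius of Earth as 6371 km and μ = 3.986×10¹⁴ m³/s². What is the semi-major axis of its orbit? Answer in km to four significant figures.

r = 6371 + 11700 = 18071 km = 1.807×10⁷ m.
Specific orbital energy ε = v²/2 − μ/r = (3487)²/2 − 3.986×10¹⁴/1.807×10⁷ = -1.598×10⁷ J/kg.
Since ε = −μ/(2a), a = −μ/(2ε) = 1.247×10⁷ m = 12474 km.

a ≈ 12470 km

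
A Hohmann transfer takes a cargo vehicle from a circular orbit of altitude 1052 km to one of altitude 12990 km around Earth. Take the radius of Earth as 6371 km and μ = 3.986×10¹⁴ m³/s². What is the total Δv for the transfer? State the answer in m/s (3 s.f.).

r₁ = 6371 + 1052 = 7423.0 km = 7.4230×10⁶ m.
r₂ = 6371 + 12990 = 19361 km = 1.9361×10⁷ m.
Transfer ellipse a_t = (r₁ + r₂)/2 = 1.339×10⁷ m.
At r₁: circular v_c1 = √(μ/r₁) = 7328 m/s; transfer-perigee v_p = √[μ(2/r₁ − 1/a_t)] = 8811 m/s.
Δv₁ = v_p − v_c1 = 1483 m/s.
At r₂: circular v_c2 = √(μ/r₂) = 4537 m/s; transfer-apogee v_a = √[μ(2/r₂ − 1/a_t)] = 3378 m/s.
Δv₂ = v_c2 − v_a = 1159 m/s.
Total Δv = Δv₁ + Δv₂ = 2642 m/s.

Δv_total ≈ 2640 m/s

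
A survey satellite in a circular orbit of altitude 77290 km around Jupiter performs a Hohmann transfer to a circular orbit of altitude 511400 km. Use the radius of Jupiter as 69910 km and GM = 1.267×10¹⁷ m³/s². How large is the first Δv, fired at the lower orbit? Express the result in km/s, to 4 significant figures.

Δv ≈ 7.724 km/s

r₁ = 69910 + 77290 = 147200 km = 1.4720×10⁸ m.
r₂ = 69910 + 511400 = 581310 km = 5.8131×10⁸ m.
Transfer ellipse a_t = (r₁ + r₂)/2 = 3.643×10⁸ m.
At r₁: circular v_c1 = √(μ/r₁) = 29340 m/s; transfer-perijove v_p = √[μ(2/r₁ − 1/a_t)] = 37060 m/s.
Δv₁ = v_p − v_c1 = 7724 m/s.
= 7.724 km/s.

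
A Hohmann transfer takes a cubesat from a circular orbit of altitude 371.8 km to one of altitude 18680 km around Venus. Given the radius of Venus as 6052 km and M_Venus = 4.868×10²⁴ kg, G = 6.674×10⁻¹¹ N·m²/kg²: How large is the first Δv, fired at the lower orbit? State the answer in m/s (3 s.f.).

Δv ≈ 1850 m/s

μ = GM = 6.674×10⁻¹¹ × 4.868×10²⁴ = 3.249×10¹⁴ m³/s².
r₁ = 6052 + 371.8 = 6423.8 km = 6.4238×10⁶ m.
r₂ = 6052 + 18680 = 24732 km = 2.4732×10⁷ m.
Transfer ellipse a_t = (r₁ + r₂)/2 = 1.558×10⁷ m.
At r₁: circular v_c1 = √(μ/r₁) = 7112 m/s; transfer-periapsis v_p = √[μ(2/r₁ − 1/a_t)] = 8961 m/s.
Δv₁ = v_p − v_c1 = 1849 m/s.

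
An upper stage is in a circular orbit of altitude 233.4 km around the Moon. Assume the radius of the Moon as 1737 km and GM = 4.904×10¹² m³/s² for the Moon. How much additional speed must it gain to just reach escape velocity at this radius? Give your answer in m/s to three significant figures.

Δv ≈ 653 m/s

r = 1737 + 233.4 = 1970.4 km = 1.9704×10⁶ m.
Circular speed v_c = √(μ/r) = 1578 m/s.
Escape speed v_esc = √(2μ/r) = √2 × v_c = 2231 m/s.
Δv = v_esc − v_c = 653.5 m/s.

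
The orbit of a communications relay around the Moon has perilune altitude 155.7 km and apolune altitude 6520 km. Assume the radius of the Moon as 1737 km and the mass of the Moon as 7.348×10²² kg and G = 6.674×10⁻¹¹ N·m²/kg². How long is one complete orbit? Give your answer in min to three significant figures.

μ = GM = 6.674×10⁻¹¹ × 7.348×10²² = 4.904×10¹² m³/s².
r_p = 1737 + 155.7 = 1892.7 km = 1.8927×10⁶ m.
r_a = 1737 + 6520 = 8257.0 km = 8.2570×10⁶ m.
Semi-major axis a = (r_p + r_a)/2 = (1892.7 + 8257.0)/2 = 5074.9 km = 5.075×10⁶ m.
By Kepler's third law T = 2π√(a³/μ) = 2π × 5.162×10³ = 3.244×10⁴ s.
= 540.6 min.

T ≈ 541 min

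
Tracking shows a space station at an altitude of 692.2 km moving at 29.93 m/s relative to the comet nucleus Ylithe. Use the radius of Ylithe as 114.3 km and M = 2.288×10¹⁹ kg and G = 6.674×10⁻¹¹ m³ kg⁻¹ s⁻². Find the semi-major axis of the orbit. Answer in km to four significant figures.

a ≈ 528.2 km

μ = GM = 6.674×10⁻¹¹ × 2.288×10¹⁹ = 1.527×10⁹ m³/s².
r = 114.3 + 692.2 = 806.50 km = 8.065×10⁵ m.
Specific orbital energy ε = v²/2 − μ/r = (29.93)²/2 − 1.527×10⁹/8.065×10⁵ = -1.445×10³ J/kg.
Since ε = −μ/(2a), a = −μ/(2ε) = 5.282×10⁵ m = 528.20 km.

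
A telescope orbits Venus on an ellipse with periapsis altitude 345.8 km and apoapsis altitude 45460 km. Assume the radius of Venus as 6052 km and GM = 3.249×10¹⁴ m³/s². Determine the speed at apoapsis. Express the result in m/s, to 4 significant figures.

v ≈ 1181 m/s

r_p = 6052 + 345.8 = 6397.8 km = 6.3978×10⁶ m.
r_a = 6052 + 45460 = 51512 km = 5.1512×10⁷ m.
Semi-major axis a = (r_p + r_a)/2 = 28955 km = 2.895×10⁷ m.
Vis-viva: v² = μ(2/r − 1/a) = 3.249×10¹⁴ × (3.883×10⁻⁸ − 3.454×10⁻⁸) = 1.394×10⁶ m²/s².
v = 1181 m/s.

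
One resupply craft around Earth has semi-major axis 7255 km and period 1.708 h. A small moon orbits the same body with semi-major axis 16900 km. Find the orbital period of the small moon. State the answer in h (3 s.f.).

Kepler's third law: T² ∝ a³, so T₂ = T₁ (a₂/a₁)^(3/2).
a₂/a₁ = 2.329, (a₂/a₁)^(3/2) = 3.555.
T₂ = 1.708 × 3.555 = 6.072 h.

T₂ ≈ 6.07 h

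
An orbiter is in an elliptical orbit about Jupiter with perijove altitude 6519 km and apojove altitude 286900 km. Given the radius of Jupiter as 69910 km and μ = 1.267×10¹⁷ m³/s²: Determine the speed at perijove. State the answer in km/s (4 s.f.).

r_p = 69910 + 6519 = 76429 km = 7.6429×10⁷ m.
r_a = 69910 + 286900 = 356810 km = 3.5681×10⁸ m.
Semi-major axis a = (r_p + r_a)/2 = 2.1662×10⁵ km = 2.166×10⁸ m.
Vis-viva: v² = μ(2/r − 1/a) = 1.267×10¹⁷ × (2.617×10⁻⁸ − 4.616×10⁻⁹) = 2.731×10⁹ m²/s².
v = 52260 m/s = 52.26 km/s.

v ≈ 52.26 km/s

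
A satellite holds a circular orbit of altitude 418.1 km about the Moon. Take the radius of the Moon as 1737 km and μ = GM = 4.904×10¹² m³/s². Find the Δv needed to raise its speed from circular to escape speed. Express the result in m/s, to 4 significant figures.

Δv ≈ 624.8 m/s

r = 1737 + 418.1 = 2155.1 km = 2.1551×10⁶ m.
Circular speed v_c = √(μ/r) = 1508 m/s.
Escape speed v_esc = √(2μ/r) = √2 × v_c = 2133 m/s.
Δv = v_esc − v_c = 624.8 m/s.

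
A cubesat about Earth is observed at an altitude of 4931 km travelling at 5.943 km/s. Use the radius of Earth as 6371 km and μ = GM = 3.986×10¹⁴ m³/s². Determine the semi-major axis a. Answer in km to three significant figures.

a ≈ 11300 km

r = 6371 + 4931 = 11302 km = 1.130×10⁷ m.
Specific orbital energy ε = v²/2 − μ/r = (5943)²/2 − 3.986×10¹⁴/1.130×10⁷ = -1.761×10⁷ J/kg.
Since ε = −μ/(2a), a = −μ/(2ε) = 1.132×10⁷ m = 11318 km.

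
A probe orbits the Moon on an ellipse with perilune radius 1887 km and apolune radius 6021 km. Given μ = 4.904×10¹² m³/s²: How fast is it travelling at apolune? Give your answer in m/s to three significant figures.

Semi-major axis a = (r_p + r_a)/2 = 3954.0 km = 3.954×10⁶ m.
Vis-viva: v² = μ(2/r − 1/a) = 4.904×10¹² × (3.322×10⁻⁷ − 2.529×10⁻⁷) = 3.887×10⁵ m²/s².
v = 623.5 m/s.

v ≈ 623 m/s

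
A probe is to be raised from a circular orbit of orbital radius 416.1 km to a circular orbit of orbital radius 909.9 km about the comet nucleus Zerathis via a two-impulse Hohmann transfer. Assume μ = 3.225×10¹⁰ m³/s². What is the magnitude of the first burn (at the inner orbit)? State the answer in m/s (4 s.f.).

r₁ = 416.1 km = 4.161×10⁵ m.
r₂ = 909.9 km = 9.099×10⁵ m.
Transfer ellipse a_t = (r₁ + r₂)/2 = 6.630×10⁵ m.
At r₁: circular v_c1 = √(μ/r₁) = 278.4 m/s; transfer-periapsis v_p = √[μ(2/r₁ − 1/a_t)] = 326.1 m/s.
Δv₁ = v_p − v_c1 = 47.74 m/s.

Δv ≈ 47.74 m/s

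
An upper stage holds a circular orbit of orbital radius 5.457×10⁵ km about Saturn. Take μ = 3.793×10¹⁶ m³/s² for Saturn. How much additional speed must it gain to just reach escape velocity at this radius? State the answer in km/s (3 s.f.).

Δv ≈ 3.45 km/s

r = 5.457×10⁵ km = 5.457×10⁸ m.
Circular speed v_c = √(μ/r) = 8337 m/s.
Escape speed v_esc = √(2μ/r) = √2 × v_c = 11790 m/s.
Δv = v_esc − v_c = 3453 m/s = 3.453 km/s.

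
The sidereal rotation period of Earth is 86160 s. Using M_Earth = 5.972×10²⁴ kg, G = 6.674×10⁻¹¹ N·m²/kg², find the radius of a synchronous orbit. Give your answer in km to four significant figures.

μ = GM = 6.674×10⁻¹¹ × 5.972×10²⁴ = 3.986×10¹⁴ m³/s².
A synchronous orbit has period T, so by Kepler's third law a = (μT²/4π²)^(1/3).
μT²/4π² = 3.986×10¹⁴ × (8.616×10⁴)² / 39.48 = 7.495×10²² m³.
a = 4.216×10⁷ m = 42162 km.

r_sync ≈ 42160 km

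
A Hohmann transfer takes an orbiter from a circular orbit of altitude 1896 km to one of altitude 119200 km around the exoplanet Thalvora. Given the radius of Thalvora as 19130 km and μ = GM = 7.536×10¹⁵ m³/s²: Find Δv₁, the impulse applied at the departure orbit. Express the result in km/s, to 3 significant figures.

r₁ = 19130 + 1896 = 21026 km = 2.1026×10⁷ m.
r₂ = 19130 + 119200 = 138330 km = 1.3833×10⁸ m.
Transfer ellipse a_t = (r₁ + r₂)/2 = 7.968×10⁷ m.
At r₁: circular v_c1 = √(μ/r₁) = 18930 m/s; transfer-periapsis v_p = √[μ(2/r₁ − 1/a_t)] = 24940 m/s.
Δv₁ = v_p − v_c1 = 6013 m/s.
= 6.013 km/s.

Δv ≈ 6.01 km/s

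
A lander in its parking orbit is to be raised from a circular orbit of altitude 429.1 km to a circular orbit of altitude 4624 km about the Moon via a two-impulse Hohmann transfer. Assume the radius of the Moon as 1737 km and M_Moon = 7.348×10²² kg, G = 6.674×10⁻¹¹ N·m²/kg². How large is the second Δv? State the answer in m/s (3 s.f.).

Δv ≈ 252 m/s

μ = GM = 6.674×10⁻¹¹ × 7.348×10²² = 4.904×10¹² m³/s².
r₁ = 1737 + 429.1 = 2166.1 km = 2.1661×10⁶ m.
r₂ = 1737 + 4624 = 6361.0 km = 6.3610×10⁶ m.
Transfer ellipse a_t = (r₁ + r₂)/2 = 4.264×10⁶ m.
At r₁: circular v_c1 = √(μ/r₁) = 1505 m/s; transfer-perilune v_p = √[μ(2/r₁ − 1/a_t)] = 1838 m/s.
At r₂: circular v_c2 = √(μ/r₂) = 878.0 m/s; transfer-apolune v_a = √[μ(2/r₂ − 1/a_t)] = 625.8 m/s.
Δv₂ = v_c2 − v_a = 252.2 m/s.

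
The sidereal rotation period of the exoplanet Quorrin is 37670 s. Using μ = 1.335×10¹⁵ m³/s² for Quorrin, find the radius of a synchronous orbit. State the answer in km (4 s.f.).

A synchronous orbit has period T, so by Kepler's third law a = (μT²/4π²)^(1/3).
μT²/4π² = 1.335×10¹⁵ × (3.767×10⁴)² / 39.48 = 4.799×10²² m³.
a = 3.634×10⁷ m = 36339 km.

r_sync ≈ 36340 km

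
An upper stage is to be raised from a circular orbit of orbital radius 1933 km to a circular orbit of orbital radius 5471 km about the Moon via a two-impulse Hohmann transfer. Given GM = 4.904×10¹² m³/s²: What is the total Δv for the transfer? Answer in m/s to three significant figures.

Δv_total ≈ 606 m/s

r₁ = 1933 km = 1.933×10⁶ m.
r₂ = 5471 km = 5.471×10⁶ m.
Transfer ellipse a_t = (r₁ + r₂)/2 = 3.702×10⁶ m.
At r₁: circular v_c1 = √(μ/r₁) = 1593 m/s; transfer-perilune v_p = √[μ(2/r₁ − 1/a_t)] = 1936 m/s.
Δv₁ = v_p − v_c1 = 343.5 m/s.
At r₂: circular v_c2 = √(μ/r₂) = 946.8 m/s; transfer-apolune v_a = √[μ(2/r₂ − 1/a_t)] = 684.1 m/s.
Δv₂ = v_c2 − v_a = 262.6 m/s.
Total Δv = Δv₁ + Δv₂ = 606.1 m/s.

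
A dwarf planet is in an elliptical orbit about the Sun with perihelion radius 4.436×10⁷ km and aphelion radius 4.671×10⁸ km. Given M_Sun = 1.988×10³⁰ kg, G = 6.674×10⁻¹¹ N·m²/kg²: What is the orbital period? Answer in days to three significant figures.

μ = GM = 6.674×10⁻¹¹ × 1.988×10³⁰ = 1.327×10²⁰ m³/s².
Semi-major axis a = (r_p + r_a)/2 = (4.4360×10⁷ + 4.6710×10⁸)/2 = 2.5573×10⁸ km = 2.557×10¹¹ m.
By Kepler's third law T = 2π√(a³/μ) = 2π × 1.123×10⁷ = 7.054×10⁷ s.
= 816.5 days.

T ≈ 816 days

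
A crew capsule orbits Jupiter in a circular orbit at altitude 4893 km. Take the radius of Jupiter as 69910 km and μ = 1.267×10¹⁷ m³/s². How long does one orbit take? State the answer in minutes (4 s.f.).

r = 69910 + 4893 = 74803 km = 7.4803×10⁷ m.
Kepler's third law: T = 2π√(r³/μ) = 2π√((7.480×10⁷)³ / 1.267×10¹⁷).
r³/μ = 3.304×10⁶ s², so T = 2π × 1.818×10³ = 1.142×10⁴ s.
Converting: 1.142×10⁴ s ÷ 60.00 = 190.3 minutes.

T ≈ 190.3 minutes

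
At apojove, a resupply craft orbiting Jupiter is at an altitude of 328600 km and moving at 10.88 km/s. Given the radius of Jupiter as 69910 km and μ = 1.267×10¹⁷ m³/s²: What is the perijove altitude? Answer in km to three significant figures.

r_a = 69910 + 328600 = 3.9851×10⁵ km = 3.985×10⁸ m.
Specific energy ε = v²/2 − μ/r = -2.587×10⁸ J/kg, so a = −μ/(2ε) = 2.448×10⁸ m.
The apsides satisfy r_p + r_a = 2a, so the perijove radius is 2a − r_a = 9.116×10⁷ m = 91157 km.
Perijove altitude = 91157 − 69910 = 21247 km.

perijove altitude ≈ 21200 km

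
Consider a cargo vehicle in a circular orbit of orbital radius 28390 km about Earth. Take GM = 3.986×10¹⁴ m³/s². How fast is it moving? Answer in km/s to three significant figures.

r = 28390 km = 2.839×10⁷ m.
For a circular orbit v = √(μ/r) = √(3.986×10¹⁴ / 2.839×10⁷) = √(1.404×10⁷) = 3747 m/s.
That is 3.747 km/s.

v ≈ 3.75 km/s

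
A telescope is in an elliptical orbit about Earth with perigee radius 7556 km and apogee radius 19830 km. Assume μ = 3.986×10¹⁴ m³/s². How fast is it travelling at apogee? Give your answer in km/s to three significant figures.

v ≈ 3.33 km/s

Semi-major axis a = (r_p + r_a)/2 = 13693 km = 1.369×10⁷ m.
Vis-viva: v² = μ(2/r − 1/a) = 3.986×10¹⁴ × (1.009×10⁻⁷ − 7.303×10⁻⁸) = 1.109×10⁷ m²/s².
v = 3330 m/s = 3.330 km/s.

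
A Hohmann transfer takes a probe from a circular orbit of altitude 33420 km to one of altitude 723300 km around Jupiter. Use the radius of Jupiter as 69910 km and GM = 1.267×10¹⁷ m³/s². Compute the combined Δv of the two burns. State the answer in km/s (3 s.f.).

Δv_total ≈ 18.1 km/s

r₁ = 69910 + 33420 = 103330 km = 1.0333×10⁸ m.
r₂ = 69910 + 723300 = 793210 km = 7.9321×10⁸ m.
Transfer ellipse a_t = (r₁ + r₂)/2 = 4.483×10⁸ m.
At r₁: circular v_c1 = √(μ/r₁) = 35020 m/s; transfer-perijove v_p = √[μ(2/r₁ − 1/a_t)] = 46580 m/s.
Δv₁ = v_p − v_c1 = 11560 m/s.
At r₂: circular v_c2 = √(μ/r₂) = 12640 m/s; transfer-apojove v_a = √[μ(2/r₂ − 1/a_t)] = 6068 m/s.
Δv₂ = v_c2 − v_a = 6571 m/s.
Total Δv = Δv₁ + Δv₂ = 18130 m/s = 18.13 km/s.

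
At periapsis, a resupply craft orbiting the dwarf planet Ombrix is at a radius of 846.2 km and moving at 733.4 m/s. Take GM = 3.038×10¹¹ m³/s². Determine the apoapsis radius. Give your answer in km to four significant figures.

r_p = 8.462×10⁵ m.
Specific energy ε = v²/2 − μ/r = -9.008×10⁴ J/kg, so a = −μ/(2ε) = 1.686×10⁶ m.
The apsides satisfy r_p + r_a = 2a, so the apoapsis radius is 2a − r_p = 2.526×10⁶ m = 2526.4 km.

apoapsis radius ≈ 2526 km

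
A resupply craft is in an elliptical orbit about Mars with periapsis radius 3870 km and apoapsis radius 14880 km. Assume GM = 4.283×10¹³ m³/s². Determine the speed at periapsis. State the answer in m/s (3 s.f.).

Semi-major axis a = (r_p + r_a)/2 = 9375.0 km = 9.375×10⁶ m.
Vis-viva: v² = μ(2/r − 1/a) = 4.283×10¹³ × (5.168×10⁻⁷ − 1.067×10⁻⁷) = 1.757×10⁷ m²/s².
v = 4191 m/s.

v ≈ 4190 m/s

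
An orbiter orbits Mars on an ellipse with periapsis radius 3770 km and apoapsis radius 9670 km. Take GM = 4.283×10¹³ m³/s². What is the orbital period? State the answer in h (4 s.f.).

T ≈ 4.646 h

Semi-major axis a = (r_p + r_a)/2 = (3770.0 + 9670.0)/2 = 6720.0 km = 6.720×10⁶ m.
By Kepler's third law T = 2π√(a³/μ) = 2π × 2.662×10³ = 1.672×10⁴ s.
= 4.646 h.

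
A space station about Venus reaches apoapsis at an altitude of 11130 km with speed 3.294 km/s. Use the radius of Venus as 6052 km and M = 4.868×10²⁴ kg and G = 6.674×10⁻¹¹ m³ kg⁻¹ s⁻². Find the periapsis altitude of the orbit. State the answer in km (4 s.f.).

periapsis altitude ≈ 861.3 km

μ = GM = 6.674×10⁻¹¹ × 4.868×10²⁴ = 3.249×10¹⁴ m³/s².
r_a = 6052 + 11130 = 17182 km = 1.718×10⁷ m.
Specific energy ε = v²/2 − μ/r = -1.348×10⁷ J/kg, so a = −μ/(2ε) = 1.205×10⁷ m.
The apsides satisfy r_p + r_a = 2a, so the periapsis radius is 2a − r_a = 6.913×10⁶ m = 6913.3 km.
Periapsis altitude = 6913.3 − 6052 = 861.32 km.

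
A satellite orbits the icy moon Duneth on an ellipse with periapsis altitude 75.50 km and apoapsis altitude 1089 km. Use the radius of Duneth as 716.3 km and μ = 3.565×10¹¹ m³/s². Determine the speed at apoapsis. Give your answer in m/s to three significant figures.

r_p = 716.3 + 75.50 = 791.80 km = 7.9180×10⁵ m.
r_a = 716.3 + 1089 = 1805.3 km = 1.8053×10⁶ m.
Semi-major axis a = (r_p + r_a)/2 = 1298.5 km = 1.299×10⁶ m.
Vis-viva: v² = μ(2/r − 1/a) = 3.565×10¹¹ × (1.108×10⁻⁶ − 7.701×10⁻⁷) = 1.204×10⁵ m²/s².
v = 347.0 m/s.

v ≈ 347 m/s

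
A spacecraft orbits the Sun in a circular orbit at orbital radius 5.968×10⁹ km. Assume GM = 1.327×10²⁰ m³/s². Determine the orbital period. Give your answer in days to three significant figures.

r = 5.968×10⁹ km = 5.968×10¹² m.
Kepler's third law: T = 2π√(r³/μ) = 2π√((5.968×10¹²)³ / 1.327×10²⁰).
r³/μ = 1.602×10¹⁸ s², so T = 2π × 1.266×10⁹ = 7.952×10⁹ s.
Converting: 7.952×10⁹ s ÷ 86400 = 92040 days.

T ≈ 92000 days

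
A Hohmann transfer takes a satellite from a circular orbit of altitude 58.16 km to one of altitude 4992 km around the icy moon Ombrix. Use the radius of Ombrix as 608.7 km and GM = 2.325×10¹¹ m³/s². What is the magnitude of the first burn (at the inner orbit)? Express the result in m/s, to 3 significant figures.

r₁ = 608.7 + 58.16 = 666.86 km = 6.6686×10⁵ m.
r₂ = 608.7 + 4992 = 5600.7 km = 5.6007×10⁶ m.
Transfer ellipse a_t = (r₁ + r₂)/2 = 3.134×10⁶ m.
At r₁: circular v_c1 = √(μ/r₁) = 590.5 m/s; transfer-periapsis v_p = √[μ(2/r₁ − 1/a_t)] = 789.4 m/s.
Δv₁ = v_p − v_c1 = 198.9 m/s.

Δv ≈ 199 m/s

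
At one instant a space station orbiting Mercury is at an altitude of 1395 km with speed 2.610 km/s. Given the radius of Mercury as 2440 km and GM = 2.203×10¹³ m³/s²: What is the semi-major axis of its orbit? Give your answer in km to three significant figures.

a ≈ 4710 km

r = 2440 + 1395 = 3835.0 km = 3.835×10⁶ m.
Vis-viva rearranged: 1/a = 2/r − v²/μ = 5.215×10⁻⁷ − 3.092×10⁻⁷ = 2.123×10⁻⁷ m⁻¹.
a = 4.710×10⁶ m = 4710.5 km.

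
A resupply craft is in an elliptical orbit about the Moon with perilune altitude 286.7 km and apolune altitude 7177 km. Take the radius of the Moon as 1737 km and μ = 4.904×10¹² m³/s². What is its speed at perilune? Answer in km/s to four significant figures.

r_p = 1737 + 286.7 = 2023.7 km = 2.0237×10⁶ m.
r_a = 1737 + 7177 = 8914.0 km = 8.9140×10⁶ m.
Semi-major axis a = (r_p + r_a)/2 = 5468.9 km = 5.469×10⁶ m.
Vis-viva: v² = μ(2/r − 1/a) = 4.904×10¹² × (9.883×10⁻⁷ − 1.829×10⁻⁷) = 3.950×10⁶ m²/s².
v = 1987 m/s = 1.987 km/s.

v ≈ 1.987 km/s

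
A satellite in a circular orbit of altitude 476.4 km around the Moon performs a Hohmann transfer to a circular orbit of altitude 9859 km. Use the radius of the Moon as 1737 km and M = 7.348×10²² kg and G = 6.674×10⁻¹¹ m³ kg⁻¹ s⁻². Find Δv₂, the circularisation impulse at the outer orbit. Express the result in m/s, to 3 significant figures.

Δv ≈ 282 m/s

μ = GM = 6.674×10⁻¹¹ × 7.348×10²² = 4.904×10¹² m³/s².
r₁ = 1737 + 476.4 = 2213.4 km = 2.2134×10⁶ m.
r₂ = 1737 + 9859 = 11596 km = 1.1596×10⁷ m.
Transfer ellipse a_t = (r₁ + r₂)/2 = 6.905×10⁶ m.
At r₁: circular v_c1 = √(μ/r₁) = 1488 m/s; transfer-perilune v_p = √[μ(2/r₁ − 1/a_t)] = 1929 m/s.
At r₂: circular v_c2 = √(μ/r₂) = 650.3 m/s; transfer-apolune v_a = √[μ(2/r₂ − 1/a_t)] = 368.2 m/s.
Δv₂ = v_c2 − v_a = 282.1 m/s.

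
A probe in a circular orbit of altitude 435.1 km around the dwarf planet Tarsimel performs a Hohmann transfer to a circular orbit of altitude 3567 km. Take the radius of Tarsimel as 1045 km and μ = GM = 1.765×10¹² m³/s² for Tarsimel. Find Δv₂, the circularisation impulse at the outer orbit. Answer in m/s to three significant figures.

Δv ≈ 187 m/s

r₁ = 1045 + 435.1 = 1480.1 km = 1.4801×10⁶ m.
r₂ = 1045 + 3567 = 4612.0 km = 4.6120×10⁶ m.
Transfer ellipse a_t = (r₁ + r₂)/2 = 3.046×10⁶ m.
At r₁: circular v_c1 = √(μ/r₁) = 1092 m/s; transfer-periapsis v_p = √[μ(2/r₁ − 1/a_t)] = 1344 m/s.
At r₂: circular v_c2 = √(μ/r₂) = 618.6 m/s; transfer-apoapsis v_a = √[μ(2/r₂ − 1/a_t)] = 431.2 m/s.
Δv₂ = v_c2 − v_a = 187.4 m/s.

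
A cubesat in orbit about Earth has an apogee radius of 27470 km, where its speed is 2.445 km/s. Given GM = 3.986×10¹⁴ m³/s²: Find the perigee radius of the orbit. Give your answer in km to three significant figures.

r_a = 2.747×10⁷ m.
Specific energy ε = v²/2 − μ/r = -1.152×10⁷ J/kg, so a = −μ/(2ε) = 1.730×10⁷ m.
The apsides satisfy r_p + r_a = 2a, so the perigee radius is 2a − r_a = 7.127×10⁶ m = 7126.6 km.

perigee radius ≈ 7130 km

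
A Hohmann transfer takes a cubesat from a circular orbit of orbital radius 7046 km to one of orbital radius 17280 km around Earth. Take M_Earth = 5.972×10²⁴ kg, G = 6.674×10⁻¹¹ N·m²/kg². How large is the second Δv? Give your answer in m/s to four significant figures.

μ = GM = 6.674×10⁻¹¹ × 5.972×10²⁴ = 3.986×10¹⁴ m³/s².
r₁ = 7046 km = 7.046×10⁶ m.
r₂ = 17280 km = 1.728×10⁷ m.
Transfer ellipse a_t = (r₁ + r₂)/2 = 1.216×10⁷ m.
At r₁: circular v_c1 = √(μ/r₁) = 7521 m/s; transfer-perigee v_p = √[μ(2/r₁ − 1/a_t)] = 8965 m/s.
At r₂: circular v_c2 = √(μ/r₂) = 4803 m/s; transfer-apogee v_a = √[μ(2/r₂ − 1/a_t)] = 3655 m/s.
Δv₂ = v_c2 − v_a = 1147 m/s.

Δv ≈ 1147 m/s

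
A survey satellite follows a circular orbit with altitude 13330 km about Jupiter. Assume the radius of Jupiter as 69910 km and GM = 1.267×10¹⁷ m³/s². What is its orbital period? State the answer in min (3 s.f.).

T ≈ 223 min

r = 69910 + 13330 = 83240 km = 8.3240×10⁷ m.
Kepler's third law: T = 2π√(r³/μ) = 2π√((8.324×10⁷)³ / 1.267×10¹⁷).
r³/μ = 4.552×10⁶ s², so T = 2π × 2.134×10³ = 1.341×10⁴ s.
Converting: 1.341×10⁴ s ÷ 60.00 = 223.4 min.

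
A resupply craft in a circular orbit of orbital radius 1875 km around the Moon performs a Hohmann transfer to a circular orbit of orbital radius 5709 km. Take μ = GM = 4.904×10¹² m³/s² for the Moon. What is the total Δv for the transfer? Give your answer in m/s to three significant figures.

Δv_total ≈ 642 m/s

r₁ = 1875 km = 1.875×10⁶ m.
r₂ = 5709 km = 5.709×10⁶ m.
Transfer ellipse a_t = (r₁ + r₂)/2 = 3.792×10⁶ m.
At r₁: circular v_c1 = √(μ/r₁) = 1617 m/s; transfer-perilune v_p = √[μ(2/r₁ − 1/a_t)] = 1984 m/s.
Δv₁ = v_p − v_c1 = 367.1 m/s.
At r₂: circular v_c2 = √(μ/r₂) = 926.8 m/s; transfer-apolune v_a = √[μ(2/r₂ − 1/a_t)] = 651.7 m/s.
Δv₂ = v_c2 − v_a = 275.1 m/s.
Total Δv = Δv₁ + Δv₂ = 642.2 m/s.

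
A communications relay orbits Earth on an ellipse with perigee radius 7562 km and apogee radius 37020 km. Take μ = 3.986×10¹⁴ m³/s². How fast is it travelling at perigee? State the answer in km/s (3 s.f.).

v ≈ 9.36 km/s

Semi-major axis a = (r_p + r_a)/2 = 22291 km = 2.229×10⁷ m.
Vis-viva: v² = μ(2/r − 1/a) = 3.986×10¹⁴ × (2.645×10⁻⁷ − 4.486×10⁻⁸) = 8.754×10⁷ m²/s².
v = 9356 m/s = 9.356 km/s.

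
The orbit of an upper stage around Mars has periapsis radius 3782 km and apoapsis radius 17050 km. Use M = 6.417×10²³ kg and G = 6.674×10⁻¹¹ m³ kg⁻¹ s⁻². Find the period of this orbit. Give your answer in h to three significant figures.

T ≈ 8.97 h

μ = GM = 6.674×10⁻¹¹ × 6.417×10²³ = 4.283×10¹³ m³/s².
Semi-major axis a = (r_p + r_a)/2 = (3782.0 + 17050)/2 = 10416 km = 1.042×10⁷ m.
By Kepler's third law T = 2π√(a³/μ) = 2π × 5.137×10³ = 3.228×10⁴ s.
= 8.965 h.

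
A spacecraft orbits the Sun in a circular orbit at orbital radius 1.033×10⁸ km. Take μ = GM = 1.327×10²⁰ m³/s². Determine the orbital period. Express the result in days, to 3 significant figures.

r = 1.033×10⁸ km = 1.033×10¹¹ m.
Kepler's third law: T = 2π√(r³/μ) = 2π√((1.033×10¹¹)³ / 1.327×10²⁰).
r³/μ = 8.307×10¹² s², so T = 2π × 2.882×10⁶ = 1.811×10⁷ s.
Converting: 1.811×10⁷ s ÷ 86400 = 209.6 days.

T ≈ 210 days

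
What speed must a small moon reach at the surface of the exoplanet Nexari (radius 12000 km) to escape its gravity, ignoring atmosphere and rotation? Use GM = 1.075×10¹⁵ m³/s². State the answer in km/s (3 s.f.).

r = R = 1.200×10⁷ m.
Escape speed v_esc = √(2μ/r) = √(2 × 1.075×10¹⁵ / 1.200×10⁷) = √(1.792×10⁸) = 13390 m/s.
= 13.39 km/s.

v_esc ≈ 13.4 km/s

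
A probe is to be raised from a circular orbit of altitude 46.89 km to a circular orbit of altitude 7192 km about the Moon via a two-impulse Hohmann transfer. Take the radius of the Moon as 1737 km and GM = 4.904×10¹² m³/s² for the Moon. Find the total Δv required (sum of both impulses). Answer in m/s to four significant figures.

Δv_total ≈ 796.1 m/s

r₁ = 1737 + 46.89 = 1783.9 km = 1.7839×10⁶ m.
r₂ = 1737 + 7192 = 8929.0 km = 8.9290×10⁶ m.
Transfer ellipse a_t = (r₁ + r₂)/2 = 5.356×10⁶ m.
At r₁: circular v_c1 = √(μ/r₁) = 1658 m/s; transfer-perilune v_p = √[μ(2/r₁ − 1/a_t)] = 2141 m/s.
Δv₁ = v_p − v_c1 = 482.7 m/s.
At r₂: circular v_c2 = √(μ/r₂) = 741.1 m/s; transfer-apolune v_a = √[μ(2/r₂ − 1/a_t)] = 427.7 m/s.
Δv₂ = v_c2 − v_a = 313.4 m/s.
Total Δv = Δv₁ + Δv₂ = 796.1 m/s.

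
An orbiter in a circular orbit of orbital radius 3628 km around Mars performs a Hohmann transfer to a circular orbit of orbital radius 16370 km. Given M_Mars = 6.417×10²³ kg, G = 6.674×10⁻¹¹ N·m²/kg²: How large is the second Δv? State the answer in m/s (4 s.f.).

Δv ≈ 643.2 m/s

μ = GM = 6.674×10⁻¹¹ × 6.417×10²³ = 4.283×10¹³ m³/s².
r₁ = 3628 km = 3.628×10⁶ m.
r₂ = 16370 km = 1.637×10⁷ m.
Transfer ellipse a_t = (r₁ + r₂)/2 = 9.999×10⁶ m.
At r₁: circular v_c1 = √(μ/r₁) = 3436 m/s; transfer-periapsis v_p = √[μ(2/r₁ − 1/a_t)] = 4396 m/s.
At r₂: circular v_c2 = √(μ/r₂) = 1617 m/s; transfer-apoapsis v_a = √[μ(2/r₂ − 1/a_t)] = 974.3 m/s.
Δv₂ = v_c2 − v_a = 643.2 m/s.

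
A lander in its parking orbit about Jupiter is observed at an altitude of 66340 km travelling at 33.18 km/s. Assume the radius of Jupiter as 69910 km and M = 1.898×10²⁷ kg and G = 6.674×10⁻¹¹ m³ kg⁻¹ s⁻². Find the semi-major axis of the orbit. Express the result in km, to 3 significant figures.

μ = GM = 6.674×10⁻¹¹ × 1.898×10²⁷ = 1.267×10¹⁷ m³/s².
r = 69910 + 66340 = 1.3625×10⁵ km = 1.362×10⁸ m.
Vis-viva rearranged: 1/a = 2/r − v²/μ = 1.468×10⁻⁸ − 8.691×10⁻⁹ = 5.988×10⁻⁹ m⁻¹.
a = 1.670×10⁸ m = 1.6700×10⁵ km.

a ≈ 1.67×10⁵ km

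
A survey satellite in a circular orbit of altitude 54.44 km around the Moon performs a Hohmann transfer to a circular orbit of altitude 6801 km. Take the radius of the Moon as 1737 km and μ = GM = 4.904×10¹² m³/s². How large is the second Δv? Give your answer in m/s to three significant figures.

r₁ = 1737 + 54.44 = 1791.4 km = 1.7914×10⁶ m.
r₂ = 1737 + 6801 = 8538.0 km = 8.5380×10⁶ m.
Transfer ellipse a_t = (r₁ + r₂)/2 = 5.165×10⁶ m.
At r₁: circular v_c1 = √(μ/r₁) = 1655 m/s; transfer-perilune v_p = √[μ(2/r₁ − 1/a_t)] = 2127 m/s.
At r₂: circular v_c2 = √(μ/r₂) = 757.9 m/s; transfer-apolune v_a = √[μ(2/r₂ − 1/a_t)] = 446.3 m/s.
Δv₂ = v_c2 − v_a = 311.5 m/s.

Δv ≈ 312 m/s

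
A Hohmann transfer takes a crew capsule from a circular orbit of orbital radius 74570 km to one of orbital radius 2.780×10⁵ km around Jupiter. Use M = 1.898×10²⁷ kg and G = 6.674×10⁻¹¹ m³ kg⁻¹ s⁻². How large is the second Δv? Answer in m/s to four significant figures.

Δv ≈ 7463 m/s

μ = GM = 6.674×10⁻¹¹ × 1.898×10²⁷ = 1.267×10¹⁷ m³/s².
r₁ = 74570 km = 7.457×10⁷ m.
r₂ = 2.780×10⁵ km = 2.780×10⁸ m.
Transfer ellipse a_t = (r₁ + r₂)/2 = 1.763×10⁸ m.
At r₁: circular v_c1 = √(μ/r₁) = 41220 m/s; transfer-perijove v_p = √[μ(2/r₁ − 1/a_t)] = 51760 m/s.
At r₂: circular v_c2 = √(μ/r₂) = 21350 m/s; transfer-apojove v_a = √[μ(2/r₂ − 1/a_t)] = 13880 m/s.
Δv₂ = v_c2 − v_a = 7463 m/s.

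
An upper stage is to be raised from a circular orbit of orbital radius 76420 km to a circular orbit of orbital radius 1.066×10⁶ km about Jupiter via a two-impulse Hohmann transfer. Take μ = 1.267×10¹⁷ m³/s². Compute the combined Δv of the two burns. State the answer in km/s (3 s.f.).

r₁ = 76420 km = 7.642×10⁷ m.
r₂ = 1.066×10⁶ km = 1.066×10⁹ m.
Transfer ellipse a_t = (r₁ + r₂)/2 = 5.712×10⁸ m.
At r₁: circular v_c1 = √(μ/r₁) = 40720 m/s; transfer-perijove v_p = √[μ(2/r₁ − 1/a_t)] = 55620 m/s.
Δv₁ = v_p − v_c1 = 14910 m/s.
At r₂: circular v_c2 = √(μ/r₂) = 10900 m/s; transfer-apojove v_a = √[μ(2/r₂ − 1/a_t)] = 3988 m/s.
Δv₂ = v_c2 − v_a = 6914 m/s.
Total Δv = Δv₁ + Δv₂ = 21820 m/s = 21.82 km/s.

Δv_total ≈ 21.8 km/s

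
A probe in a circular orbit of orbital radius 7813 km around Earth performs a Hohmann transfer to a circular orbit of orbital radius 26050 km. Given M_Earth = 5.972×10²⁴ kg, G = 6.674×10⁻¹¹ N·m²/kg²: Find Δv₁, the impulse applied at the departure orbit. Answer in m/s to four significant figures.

Δv ≈ 1717 m/s

μ = GM = 6.674×10⁻¹¹ × 5.972×10²⁴ = 3.986×10¹⁴ m³/s².
r₁ = 7813 km = 7.813×10⁶ m.
r₂ = 26050 km = 2.605×10⁷ m.
Transfer ellipse a_t = (r₁ + r₂)/2 = 1.693×10⁷ m.
At r₁: circular v_c1 = √(μ/r₁) = 7142 m/s; transfer-perigee v_p = √[μ(2/r₁ − 1/a_t)] = 8859 m/s.
Δv₁ = v_p − v_c1 = 1717 m/s.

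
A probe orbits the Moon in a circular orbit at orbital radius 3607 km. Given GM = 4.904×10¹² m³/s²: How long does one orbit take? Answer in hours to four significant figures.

T ≈ 5.399 hours

r = 3607 km = 3.607×10⁶ m.
Kepler's third law: T = 2π√(r³/μ) = 2π√((3.607×10⁶)³ / 4.904×10¹²).
r³/μ = 9.569×10⁶ s², so T = 2π × 3.093×10³ = 1.944×10⁴ s.
Converting: 1.944×10⁴ s ÷ 3600 = 5.399 hours.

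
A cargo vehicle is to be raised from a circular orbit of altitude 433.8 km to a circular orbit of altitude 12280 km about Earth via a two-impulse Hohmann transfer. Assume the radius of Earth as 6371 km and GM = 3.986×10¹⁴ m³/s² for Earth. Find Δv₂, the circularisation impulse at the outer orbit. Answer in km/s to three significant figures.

r₁ = 6371 + 433.8 = 6804.8 km = 6.8048×10⁶ m.
r₂ = 6371 + 12280 = 18651 km = 1.8651×10⁷ m.
Transfer ellipse a_t = (r₁ + r₂)/2 = 1.273×10⁷ m.
At r₁: circular v_c1 = √(μ/r₁) = 7654 m/s; transfer-perigee v_p = √[μ(2/r₁ − 1/a_t)] = 9265 m/s.
At r₂: circular v_c2 = √(μ/r₂) = 4623 m/s; transfer-apogee v_a = √[μ(2/r₂ − 1/a_t)] = 3380 m/s.
Δv₂ = v_c2 − v_a = 1243 m/s.
= 1.243 km/s.

Δv ≈ 1.24 km/s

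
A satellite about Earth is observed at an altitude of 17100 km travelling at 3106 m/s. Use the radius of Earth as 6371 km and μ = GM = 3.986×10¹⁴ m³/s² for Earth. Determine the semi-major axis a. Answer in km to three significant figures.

r = 6371 + 17100 = 23471 km = 2.347×10⁷ m.
Specific orbital energy ε = v²/2 − μ/r = (3106)²/2 − 3.986×10¹⁴/2.347×10⁷ = -1.216×10⁷ J/kg.
Since ε = −μ/(2a), a = −μ/(2ε) = 1.639×10⁷ m = 16391 km.

a ≈ 16400 km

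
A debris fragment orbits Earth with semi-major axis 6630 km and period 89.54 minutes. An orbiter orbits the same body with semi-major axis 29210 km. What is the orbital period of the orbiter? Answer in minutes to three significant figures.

T₂ ≈ 828 minutes

Kepler's third law: T² ∝ a³, so T₂ = T₁ (a₂/a₁)^(3/2).
a₂/a₁ = 4.406, (a₂/a₁)^(3/2) = 9.248.
T₂ = 89.54 × 9.248 = 828.0 minutes.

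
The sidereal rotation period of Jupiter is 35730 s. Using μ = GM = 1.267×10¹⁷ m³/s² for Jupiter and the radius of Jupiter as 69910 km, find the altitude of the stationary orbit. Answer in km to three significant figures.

h_sync ≈ 90100 km

A synchronous orbit has period T, so by Kepler's third law a = (μT²/4π²)^(1/3).
μT²/4π² = 1.267×10¹⁷ × (3.573×10⁴)² / 39.48 = 4.097×10²⁴ m³.
a = 1.600×10⁸ m = 1.6002×10⁵ km.
Altitude h = a − R = 1.6002×10⁵ − 69910 = 90105 km.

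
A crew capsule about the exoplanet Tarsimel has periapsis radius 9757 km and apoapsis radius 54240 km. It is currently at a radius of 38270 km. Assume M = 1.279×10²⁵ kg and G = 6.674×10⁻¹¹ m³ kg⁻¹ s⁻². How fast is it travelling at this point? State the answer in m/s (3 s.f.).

μ = GM = 6.674×10⁻¹¹ × 1.279×10²⁵ = 8.536×10¹⁴ m³/s².
Semi-major axis a = (r_p + r_a)/2 = 31998 km = 3.200×10⁷ m.
Vis-viva: v² = μ(2/r − 1/a) = 8.536×10¹⁴ × (5.226×10⁻⁸ − 3.125×10⁻⁸) = 1.793×10⁷ m²/s².
v = 4235 m/s.

v ≈ 4230 m/s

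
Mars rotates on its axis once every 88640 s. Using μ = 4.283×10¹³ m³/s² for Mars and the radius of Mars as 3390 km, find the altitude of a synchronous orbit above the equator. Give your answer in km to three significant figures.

A synchronous orbit has period T, so by Kepler's third law a = (μT²/4π²)^(1/3).
μT²/4π² = 4.283×10¹³ × (8.864×10⁴)² / 39.48 = 8.524×10²¹ m³.
a = 2.043×10⁷ m = 20428 km.
Altitude h = a − R = 20428 − 3390 = 17038 km.

h_sync ≈ 17000 km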